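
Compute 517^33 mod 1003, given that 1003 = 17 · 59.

7

Mod 17: 517 ≡ 7; by Fermat, exponent reduces to 33 mod 16 = 1; 7^1 ≡ 7 (mod 17).
Mod 59: 517 ≡ 45; 45^33 ≡ 7 (mod 59).
Combine by CRT: x ≡ 7 (mod 17), x ≡ 7 (mod 59) ⇒ x ≡ 7 (mod 1003).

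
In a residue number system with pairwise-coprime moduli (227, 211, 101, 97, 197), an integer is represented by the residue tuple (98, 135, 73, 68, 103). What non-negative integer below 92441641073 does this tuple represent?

From x ≡ 98 (mod 227) write x = 98 + 227t. Substituting into x ≡ 135 (mod 211) gives 227t ≡ 37 (mod 211), and since 16⁻¹ ≡ 66 (mod 211), t ≡ 121. Hence x ≡ 98 + 227·121 = 27565 (mod 47897).
From x ≡ 27565 (mod 47897) write x = 27565 + 47897t. Substituting into x ≡ 73 (mod 101) gives 47897t ≡ 81 (mod 101), and since 23⁻¹ ≡ 22 (mod 101), t ≡ 65. Hence x ≡ 27565 + 47897·65 = 3140870 (mod 4837597).
From x ≡ 3140870 (mod 4837597) write x = 3140870 + 4837597t. Substituting into x ≡ 68 (mod 97) gives 4837597t ≡ 58 (mod 97), and since 13⁻¹ ≡ 15 (mod 97), t ≡ 94. Hence x ≡ 3140870 + 4837597·94 = 457874988 (mod 469246909).
From x ≡ 457874988 (mod 469246909) write x = 457874988 + 469246909t. Substituting into x ≡ 103 (mod 197) gives 469246909t ≡ 1 (mod 197), and since 1⁻¹ ≡ 1 (mod 197), t ≡ 1. Hence x ≡ 457874988 + 469246909·1 = 927121897 (mod 92441641073).

927121897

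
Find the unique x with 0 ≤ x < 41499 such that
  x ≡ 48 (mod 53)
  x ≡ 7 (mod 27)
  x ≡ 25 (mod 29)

36565

The moduli are pairwise coprime; N = 53·27·29 = 41499.
N/53 = 783; 783 ≡ 41 (mod 53); 41·22 ≡ 1, so inverse 22.
N/27 = 1537; 1537 ≡ 25 (mod 27); 25·13 ≡ 1, so inverse 13.
N/29 = 1431; 1431 ≡ 10 (mod 29); 10·3 ≡ 1, so inverse 3.
x ≡ 48·783·22 + 7·1537·13 + 25·1431·3 = 1074040.
1074040 mod 41499 = 36565.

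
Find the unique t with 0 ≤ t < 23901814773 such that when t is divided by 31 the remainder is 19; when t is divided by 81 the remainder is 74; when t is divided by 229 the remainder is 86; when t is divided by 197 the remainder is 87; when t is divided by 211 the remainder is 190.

Combine the congruences pairwise.
From t ≡ 19 (mod 31) write t = 19 + 31s. Substituting into t ≡ 74 (mod 81) gives 31s ≡ 55 (mod 81), and since 31⁻¹ ≡ 34 (mod 81), s ≡ 7. Hence t ≡ 19 + 31·7 = 236 (mod 2511).
From t ≡ 236 (mod 2511) write t = 236 + 2511s. Substituting into t ≡ 86 (mod 229) gives 2511s ≡ 79 (mod 229), and since 221⁻¹ ≡ 143 (mod 229), s ≡ 76. Hence t ≡ 236 + 2511·76 = 191072 (mod 575019).
From t ≡ 191072 (mod 575019) write t = 191072 + 575019s. Substituting into t ≡ 87 (mod 197) gives 575019s ≡ 105 (mod 197), and since 173⁻¹ ≡ 41 (mod 197), s ≡ 168. Hence t ≡ 191072 + 575019·168 = 96794264 (mod 113278743).
From t ≡ 96794264 (mod 113278743) write t = 96794264 + 113278743s. Substituting into t ≡ 190 (mod 211) gives 113278743s ≡ 66 (mod 211), and since 17⁻¹ ≡ 149 (mod 211), s ≡ 128. Hence t ≡ 96794264 + 113278743·128 = 14596473368 (mod 23901814773).

14596473368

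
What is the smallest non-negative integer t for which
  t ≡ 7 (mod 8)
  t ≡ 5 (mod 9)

Combine the congruences pairwise.
From t ≡ 7 (mod 8) write t = 7 + 8s. Substituting into t ≡ 5 (mod 9) gives 8s ≡ 7 (mod 9), and since 8⁻¹ ≡ 8 (mod 9), s ≡ 2. Hence t ≡ 7 + 8·2 = 23 (mod 72).

23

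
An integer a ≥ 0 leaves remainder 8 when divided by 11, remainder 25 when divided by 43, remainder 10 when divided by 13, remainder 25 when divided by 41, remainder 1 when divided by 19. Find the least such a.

The moduli are pairwise coprime; N = 11·43·13·41·19 = 4790071.
N/11 = 435461; 435461 ≡ 4 (mod 11); 4·3 ≡ 1, so inverse 3.
N/43 = 111397; 111397 ≡ 27 (mod 43); 27·8 ≡ 1, so inverse 8.
N/13 = 368467; 368467 ≡ 8 (mod 13); 8·5 ≡ 1, so inverse 5.
N/41 = 116831; 116831 ≡ 22 (mod 41); 22·28 ≡ 1, so inverse 28.
N/19 = 252109; 252109 ≡ 17 (mod 19); 17·9 ≡ 1, so inverse 9.
a ≡ 8·435461·3 + 25·111397·8 + 10·368467·5 + 25·116831·28 + 1·252109·9 = 135204495.
135204495 mod 4790071 = 1082507.

1082507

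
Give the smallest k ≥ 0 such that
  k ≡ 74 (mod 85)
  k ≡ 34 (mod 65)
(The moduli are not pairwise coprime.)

gcd(85, 65) = 5 and 5 | (34 − 74), so the pair is consistent; merging gives k ≡ 1009 (mod 1105), where 1105 = lcm(85, 65).
The solution is unique modulo lcm(85, 65) = 1105.

1009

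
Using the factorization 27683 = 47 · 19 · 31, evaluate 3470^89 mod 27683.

17127

Mod 47: 3470 ≡ 39; by Fermat, exponent reduces to 89 mod 46 = 43; 39^43 ≡ 19 (mod 47).
Mod 19: 3470 ≡ 12; by Fermat, exponent reduces to 89 mod 18 = 17; 12^17 ≡ 8 (mod 19).
Mod 31: 3470 ≡ 29; by Fermat, exponent reduces to 89 mod 30 = 29; 29^29 ≡ 15 (mod 31).
Combine by CRT: x ≡ 19 (mod 47), x ≡ 8 (mod 19), x ≡ 15 (mod 31) ⇒ x ≡ 17127 (mod 27683).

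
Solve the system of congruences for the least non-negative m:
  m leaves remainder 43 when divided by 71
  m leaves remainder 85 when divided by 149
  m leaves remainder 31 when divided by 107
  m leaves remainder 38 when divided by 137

18607652

Combine the congruences pairwise.
From m ≡ 43 (mod 71) write m = 43 + 71t. Substituting into m ≡ 85 (mod 149) gives 71t ≡ 42 (mod 149), and since 71⁻¹ ≡ 21 (mod 149), t ≡ 137. Hence m ≡ 43 + 71·137 = 9770 (mod 10579).
From m ≡ 9770 (mod 10579) write m = 9770 + 10579t. Substituting into m ≡ 31 (mod 107) gives 10579t ≡ 105 (mod 107), and since 93⁻¹ ≡ 84 (mod 107), t ≡ 46. Hence m ≡ 9770 + 10579·46 = 496404 (mod 1131953).
From m ≡ 496404 (mod 1131953) write m = 496404 + 1131953t. Substituting into m ≡ 38 (mod 137) gives 1131953t ≡ 122 (mod 137), and since 59⁻¹ ≡ 72 (mod 137), t ≡ 16. Hence m ≡ 496404 + 1131953·16 = 18607652 (mod 155077561).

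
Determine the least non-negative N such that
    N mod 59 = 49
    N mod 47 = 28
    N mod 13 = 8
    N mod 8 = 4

203068

The moduli are pairwise coprime; M = 59·47·13·8 = 288392.
M/59 = 4888; 4888 ≡ 50 (mod 59); 50·13 ≡ 1, so inverse 13.
M/47 = 6136; 6136 ≡ 26 (mod 47); 26·38 ≡ 1, so inverse 38.
M/13 = 22184; 22184 ≡ 6 (mod 13); 6·11 ≡ 1, so inverse 11.
M/8 = 36049; 36049 ≡ 1 (mod 8), inverse 1.
N ≡ 49·4888·13 + 28·6136·38 + 8·22184·11 + 4·36049·1 = 11738748.
11738748 mod 288392 = 203068.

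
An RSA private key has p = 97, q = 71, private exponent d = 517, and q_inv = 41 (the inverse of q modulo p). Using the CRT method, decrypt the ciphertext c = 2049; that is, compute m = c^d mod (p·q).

d_p = d mod (p−1) = 517 mod 96 = 37; d_q = d mod (q−1) = 27.
m₁ = c^(d_p) mod p: c ≡ 12 (mod 97), and 12^37 mod 97 = 27.
m₂ = c^(d_q) mod q: c ≡ 61 (mod 71), and 61^27 mod 71 = 44.
h = q_inv·(m₁ − m₂) mod p = 41·(27 − 44) mod 97 = 79.
m = m₂ + h·q = 44 + 79·71 = 5653.

5653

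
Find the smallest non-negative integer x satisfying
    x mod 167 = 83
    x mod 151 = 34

10604

From x ≡ 83 (mod 167) write x = 83 + 167t. Substituting into x ≡ 34 (mod 151) gives 167t ≡ 102 (mod 151), and since 16⁻¹ ≡ 85 (mod 151), t ≡ 63. Hence x ≡ 83 + 167·63 = 10604 (mod 25217).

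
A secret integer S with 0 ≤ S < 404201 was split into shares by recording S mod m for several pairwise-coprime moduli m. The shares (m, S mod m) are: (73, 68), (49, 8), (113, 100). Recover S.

Combine the congruences pairwise.
From S ≡ 68 (mod 73) write S = 68 + 73t. Substituting into S ≡ 8 (mod 49) gives 73t ≡ 38 (mod 49), and since 24⁻¹ ≡ 47 (mod 49), t ≡ 22. Hence S ≡ 68 + 73·22 = 1674 (mod 3577).
From S ≡ 1674 (mod 3577) write S = 1674 + 3577t. Substituting into S ≡ 100 (mod 113) gives 3577t ≡ 8 (mod 113), and since 74⁻¹ ≡ 84 (mod 113), t ≡ 107. Hence S ≡ 1674 + 3577·107 = 384413 (mod 404201).

384413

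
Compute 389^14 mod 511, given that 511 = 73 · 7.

65

Mod 73: 389 ≡ 24; 24^14 ≡ 65 (mod 73).
Mod 7: 389 ≡ 4; by Fermat, exponent reduces to 14 mod 6 = 2; 4^2 ≡ 2 (mod 7).
Combine by CRT: x ≡ 65 (mod 73), x ≡ 2 (mod 7) ⇒ x ≡ 65 (mod 511).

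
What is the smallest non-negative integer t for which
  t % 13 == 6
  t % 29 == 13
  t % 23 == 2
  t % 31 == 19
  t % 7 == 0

The moduli are pairwise coprime; N = 13·29·23·31·7 = 1881607.
N/13 = 144739; 144739 ≡ 10 (mod 13); 10·4 ≡ 1, so inverse 4.
N/29 = 64883; 64883 ≡ 10 (mod 29); 10·3 ≡ 1, so inverse 3.
N/23 = 81809; 81809 ≡ 21 (mod 23); 21·11 ≡ 1, so inverse 11.
N/31 = 60697; 60697 ≡ 30 (mod 31); 30·30 ≡ 1, so inverse 30.
N/7 = 268801; 268801 ≡ 1 (mod 7), inverse 1.
t ≡ 6·144739·4 + 13·64883·3 + 2·81809·11 + 19·60697·30 + 0·268801·1 = 42401261.
42401261 mod 1881607 = 1005907.

1005907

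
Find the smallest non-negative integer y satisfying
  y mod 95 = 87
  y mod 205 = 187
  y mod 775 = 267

79317

Combine the congruences pairwise.
gcd(95, 205) = 5 and 5 | (187 − 87), so the pair is consistent; merging gives y ≡ 1417 (mod 3895), where 3895 = lcm(95, 205).
gcd(3895, 775) = 5 and 5 | (267 − 1417), so the pair is consistent; merging gives y ≡ 79317 (mod 603725), where 603725 = lcm(3895, 775).
The solution is unique modulo lcm(95, 205, 775) = 603725.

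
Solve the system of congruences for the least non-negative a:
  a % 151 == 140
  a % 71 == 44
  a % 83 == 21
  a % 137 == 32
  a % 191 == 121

From a ≡ 140 (mod 151) write a = 140 + 151t. Substituting into a ≡ 44 (mod 71) gives 151t ≡ 46 (mod 71), and since 9⁻¹ ≡ 8 (mod 71), t ≡ 13. Hence a ≡ 140 + 151·13 = 2103 (mod 10721).
From a ≡ 2103 (mod 10721) write a = 2103 + 10721t. Substituting into a ≡ 21 (mod 83) gives 10721t ≡ 76 (mod 83), and since 14⁻¹ ≡ 6 (mod 83), t ≡ 41. Hence a ≡ 2103 + 10721·41 = 441664 (mod 889843).
From a ≡ 441664 (mod 889843) write a = 441664 + 889843t. Substituting into a ≡ 32 (mod 137) gives 889843t ≡ 56 (mod 137), and since 28⁻¹ ≡ 93 (mod 137), t ≡ 2. Hence a ≡ 441664 + 889843·2 = 2221350 (mod 121908491).
From a ≡ 2221350 (mod 121908491) write a = 2221350 + 121908491t. Substituting into a ≡ 121 (mod 191) gives 121908491t ≡ 101 (mod 191), and since 67⁻¹ ≡ 134 (mod 191), t ≡ 164. Hence a ≡ 2221350 + 121908491·164 = 19995213874 (mod 23284521781).

19995213874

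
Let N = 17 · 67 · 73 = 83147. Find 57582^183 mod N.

Mod 17: 57582 ≡ 3; by Fermat, exponent reduces to 183 mod 16 = 7; 3^7 ≡ 11 (mod 17).
Mod 67: 57582 ≡ 29; by Fermat, exponent reduces to 183 mod 66 = 51; 29^51 ≡ 1 (mod 67).
Mod 73: 57582 ≡ 58; by Fermat, exponent reduces to 183 mod 72 = 39; 58^39 ≡ 17 (mod 73).
Combine by CRT: x ≡ 11 (mod 17), x ≡ 1 (mod 67), x ≡ 17 (mod 73) ⇒ x ≡ 81339 (mod 83147).

81339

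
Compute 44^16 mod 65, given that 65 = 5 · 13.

1

Mod 5: 44 ≡ 4; since 4 | 16, by Fermat 4^16 ≡ 1 (mod 5).
Mod 13: 44 ≡ 5; by Fermat, exponent reduces to 16 mod 12 = 4; 5^4 ≡ 1 (mod 13).
Combine by CRT: x ≡ 1 (mod 5), x ≡ 1 (mod 13) ⇒ x ≡ 1 (mod 65).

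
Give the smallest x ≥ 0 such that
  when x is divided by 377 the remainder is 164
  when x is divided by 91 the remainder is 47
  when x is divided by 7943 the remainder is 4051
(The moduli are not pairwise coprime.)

gcd(377, 91) = 13 and 13 | (47 − 164), so the pair is consistent; merging gives x ≡ 2049 (mod 2639), where 2639 = lcm(377, 91).
gcd(2639, 7943) = 13 and 13 | (4051 − 2049), so the pair is consistent; merging gives x ≡ 1004869 (mod 1612429), where 1612429 = lcm(2639, 7943).
The solution is unique modulo lcm(377, 91, 7943) = 1612429.

1004869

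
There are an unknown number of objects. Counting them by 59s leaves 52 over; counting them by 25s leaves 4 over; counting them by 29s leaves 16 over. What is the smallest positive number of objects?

25304

The moduli are pairwise coprime; M = 59·25·29 = 42775.
M/59 = 725; 725 ≡ 17 (mod 59); 17·7 ≡ 1, so inverse 7.
M/25 = 1711; 1711 ≡ 11 (mod 25); 11·16 ≡ 1, so inverse 16.
M/29 = 1475; 1475 ≡ 25 (mod 29); 25·7 ≡ 1, so inverse 7.
N ≡ 52·725·7 + 4·1711·16 + 16·1475·7 = 538604.
538604 mod 42775 = 25304.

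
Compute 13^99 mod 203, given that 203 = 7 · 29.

Mod 7: 13 ≡ 6; by Fermat, exponent reduces to 99 mod 6 = 3; 6^3 ≡ 6 (mod 7).
Mod 29: 13 ≡ 13; by Fermat, exponent reduces to 99 mod 28 = 15; 13^15 ≡ 13 (mod 29).
Combine by CRT: x ≡ 6 (mod 7), x ≡ 13 (mod 29) ⇒ x ≡ 13 (mod 203).

13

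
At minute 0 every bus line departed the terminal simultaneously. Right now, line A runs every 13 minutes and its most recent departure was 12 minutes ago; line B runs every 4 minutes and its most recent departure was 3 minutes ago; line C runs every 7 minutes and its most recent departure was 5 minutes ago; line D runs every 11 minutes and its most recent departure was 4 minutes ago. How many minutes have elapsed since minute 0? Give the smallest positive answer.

The moduli are pairwise coprime; N = 13·4·7·11 = 4004.
N/13 = 308; 308 ≡ 9 (mod 13); 9·3 ≡ 1, so inverse 3.
N/4 = 1001; 1001 ≡ 1 (mod 4), inverse 1.
N/7 = 572; 572 ≡ 5 (mod 7); 5·3 ≡ 1, so inverse 3.
N/11 = 364; 364 ≡ 1 (mod 11), inverse 1.
t ≡ 12·308·3 + 3·1001·1 + 5·572·3 + 4·364·1 = 24127.
24127 mod 4004 = 103.

103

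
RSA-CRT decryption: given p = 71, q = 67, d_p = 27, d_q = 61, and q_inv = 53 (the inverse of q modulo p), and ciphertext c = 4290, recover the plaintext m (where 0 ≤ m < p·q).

m₁ = c^(d_p) mod p: c ≡ 30 (mod 71), and 30^27 mod 71 = 45.
m₂ = c^(d_q) mod q: c ≡ 2 (mod 67), and 2^61 mod 67 = 44.
h = q_inv·(m₁ − m₂) mod p = 53·(45 − 44) mod 71 = 53.
m = m₂ + h·q = 44 + 53·67 = 3595.

3595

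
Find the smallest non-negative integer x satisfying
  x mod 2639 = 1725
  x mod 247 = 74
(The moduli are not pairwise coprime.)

Combine the congruences pairwise.
gcd(2639, 247) = 13 and 13 | (74 − 1725), so the pair is consistent; merging gives x ≡ 49227 (mod 50141), where 50141 = lcm(2639, 247).
The solution is unique modulo lcm(2639, 247) = 50141.

49227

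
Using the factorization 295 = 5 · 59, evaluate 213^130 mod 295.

Mod 5: 213 ≡ 3; by Fermat, exponent reduces to 130 mod 4 = 2; 3^2 ≡ 4 (mod 5).
Mod 59: 213 ≡ 36; by Fermat, exponent reduces to 130 mod 58 = 14; 36^14 ≡ 49 (mod 59).
Combine by CRT: x ≡ 4 (mod 5), x ≡ 49 (mod 59) ⇒ x ≡ 49 (mod 295).

49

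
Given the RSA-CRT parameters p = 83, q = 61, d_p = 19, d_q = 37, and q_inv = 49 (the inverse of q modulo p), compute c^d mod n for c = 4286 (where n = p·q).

3370

m₁ = c^(d_p) mod p: c ≡ 53 (mod 83), and 53^19 mod 83 = 50.
m₂ = c^(d_q) mod q: c ≡ 16 (mod 61), and 16^37 mod 61 = 15.
h = q_inv·(m₁ − m₂) mod p = 49·(50 − 15) mod 83 = 55.
m = m₂ + h·q = 15 + 55·61 = 3370.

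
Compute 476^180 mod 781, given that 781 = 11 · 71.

529

Mod 11: 476 ≡ 3; since 10 | 180, by Fermat 3^180 ≡ 1 (mod 11).
Mod 71: 476 ≡ 50; by Fermat, exponent reduces to 180 mod 70 = 40; 50^40 ≡ 32 (mod 71).
Combine by CRT: x ≡ 1 (mod 11), x ≡ 32 (mod 71) ⇒ x ≡ 529 (mod 781).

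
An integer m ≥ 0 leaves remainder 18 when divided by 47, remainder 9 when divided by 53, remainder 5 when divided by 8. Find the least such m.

13789

Combine the congruences pairwise.
From m ≡ 18 (mod 47) write m = 18 + 47t. Substituting into m ≡ 9 (mod 53) gives 47t ≡ 44 (mod 53), and since 47⁻¹ ≡ 44 (mod 53), t ≡ 28. Hence m ≡ 18 + 47·28 = 1334 (mod 2491).
From m ≡ 1334 (mod 2491) write m = 1334 + 2491t. Substituting into m ≡ 5 (mod 8) gives 2491t ≡ 7 (mod 8), and since 3⁻¹ ≡ 3 (mod 8), t ≡ 5. Hence m ≡ 1334 + 2491·5 = 13789 (mod 19928).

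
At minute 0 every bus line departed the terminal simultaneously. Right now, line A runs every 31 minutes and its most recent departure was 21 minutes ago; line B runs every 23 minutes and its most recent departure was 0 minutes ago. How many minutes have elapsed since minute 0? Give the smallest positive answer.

207

From t ≡ 21 (mod 31) write t = 21 + 31s. Substituting into t ≡ 0 (mod 23) gives 31s ≡ 2 (mod 23), and since 8⁻¹ ≡ 3 (mod 23), s ≡ 6. Hence t ≡ 21 + 31·6 = 207 (mod 713).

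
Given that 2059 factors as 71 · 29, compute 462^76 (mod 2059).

Mod 71: 462 ≡ 36; by Fermat, exponent reduces to 76 mod 70 = 6; 36^6 ≡ 10 (mod 71).
Mod 29: 462 ≡ 27; by Fermat, exponent reduces to 76 mod 28 = 20; 27^20 ≡ 23 (mod 29).
Combine by CRT: x ≡ 10 (mod 71), x ≡ 23 (mod 29) ⇒ x ≡ 81 (mod 2059).

81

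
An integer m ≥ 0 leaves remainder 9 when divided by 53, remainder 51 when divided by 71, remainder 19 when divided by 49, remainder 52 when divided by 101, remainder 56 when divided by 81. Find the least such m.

The moduli are pairwise coprime; N = 53·71·49·101·81 = 1508470047.
N/53 = 28461699; 28461699 ≡ 10 (mod 53); 10·16 ≡ 1, so inverse 16.
N/71 = 21246057; 21246057 ≡ 17 (mod 71); 17·46 ≡ 1, so inverse 46.
N/49 = 30785103; 30785103 ≡ 20 (mod 49); 20·27 ≡ 1, so inverse 27.
N/101 = 14935347; 14935347 ≡ 73 (mod 101); 73·18 ≡ 1, so inverse 18.
N/81 = 18623087; 18623087 ≡ 53 (mod 81); 53·26 ≡ 1, so inverse 26.
m ≡ 9·28461699·16 + 51·21246057·46 + 19·30785103·27 + 52·14935347·18 + 56·18623087·26 = 110829191681.
110829191681 mod 1508470047 = 710878250.

710878250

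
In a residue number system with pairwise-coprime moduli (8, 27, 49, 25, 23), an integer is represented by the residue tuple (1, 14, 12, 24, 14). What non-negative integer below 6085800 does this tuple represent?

3313049

From x ≡ 1 (mod 8) write x = 1 + 8t. Substituting into x ≡ 14 (mod 27) gives 8t ≡ 13 (mod 27), and since 8⁻¹ ≡ 17 (mod 27), t ≡ 5. Hence x ≡ 1 + 8·5 = 41 (mod 216).
From x ≡ 41 (mod 216) write x = 41 + 216t. Substituting into x ≡ 12 (mod 49) gives 216t ≡ 20 (mod 49), and since 20⁻¹ ≡ 27 (mod 49), t ≡ 1. Hence x ≡ 41 + 216·1 = 257 (mod 10584).
From x ≡ 257 (mod 10584) write x = 257 + 10584t. Substituting into x ≡ 24 (mod 25) gives 10584t ≡ 17 (mod 25), and since 9⁻¹ ≡ 14 (mod 25), t ≡ 13. Hence x ≡ 257 + 10584·13 = 137849 (mod 264600).
From x ≡ 137849 (mod 264600) write x = 137849 + 264600t. Substituting into x ≡ 14 (mod 23) gives 264600t ≡ 4 (mod 23), and since 8⁻¹ ≡ 3 (mod 23), t ≡ 12. Hence x ≡ 137849 + 264600·12 = 3313049 (mod 6085800).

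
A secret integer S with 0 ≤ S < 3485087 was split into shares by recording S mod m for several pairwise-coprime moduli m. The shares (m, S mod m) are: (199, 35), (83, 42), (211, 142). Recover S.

The moduli are pairwise coprime; N = 199·83·211 = 3485087.
N/199 = 17513; 17513 ≡ 1 (mod 199), inverse 1.
N/83 = 41989; 41989 ≡ 74 (mod 83); 74·46 ≡ 1, so inverse 46.
N/211 = 16517; 16517 ≡ 59 (mod 211); 59·93 ≡ 1, so inverse 93.
S ≡ 35·17513·1 + 42·41989·46 + 142·16517·93 = 299859205.
299859205 mod 3485087 = 141723.

141723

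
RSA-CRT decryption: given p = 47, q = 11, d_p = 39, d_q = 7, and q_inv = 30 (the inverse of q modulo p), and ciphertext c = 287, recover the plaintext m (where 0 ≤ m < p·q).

265

m₁ = c^(d_p) mod p: c ≡ 5 (mod 47), and 5^39 mod 47 = 30.
m₂ = c^(d_q) mod q: c ≡ 1 (mod 11), and 1^7 mod 11 = 1.
h = q_inv·(m₁ − m₂) mod p = 30·(30 − 1) mod 47 = 24.
m = m₂ + h·q = 1 + 24·11 = 265.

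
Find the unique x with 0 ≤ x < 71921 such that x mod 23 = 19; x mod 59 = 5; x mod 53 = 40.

The moduli are pairwise coprime; N = 23·59·53 = 71921.
N/23 = 3127; 3127 ≡ 22 (mod 23); 22·22 ≡ 1, so inverse 22.
N/59 = 1219; 1219 ≡ 39 (mod 59); 39·56 ≡ 1, so inverse 56.
N/53 = 1357; 1357 ≡ 32 (mod 53); 32·5 ≡ 1, so inverse 5.
x ≡ 19·3127·22 + 5·1219·56 + 40·1357·5 = 1919806.
1919806 mod 71921 = 49860.

49860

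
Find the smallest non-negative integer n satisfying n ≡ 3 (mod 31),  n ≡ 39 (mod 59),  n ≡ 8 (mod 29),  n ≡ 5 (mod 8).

From n ≡ 3 (mod 31) write n = 3 + 31t. Substituting into n ≡ 39 (mod 59) gives 31t ≡ 36 (mod 59), and since 31⁻¹ ≡ 40 (mod 59), t ≡ 24. Hence n ≡ 3 + 31·24 = 747 (mod 1829).
From n ≡ 747 (mod 1829) write n = 747 + 1829t. Substituting into n ≡ 8 (mod 29) gives 1829t ≡ 15 (mod 29), and since 2⁻¹ ≡ 15 (mod 29), t ≡ 22. Hence n ≡ 747 + 1829·22 = 40985 (mod 53041).
From n ≡ 40985 (mod 53041) write n = 40985 + 53041t. Substituting into n ≡ 5 (mod 8) gives 53041t ≡ 4 (mod 8), and since 1⁻¹ ≡ 1 (mod 8), t ≡ 4. Hence n ≡ 40985 + 53041·4 = 253149 (mod 424328).

253149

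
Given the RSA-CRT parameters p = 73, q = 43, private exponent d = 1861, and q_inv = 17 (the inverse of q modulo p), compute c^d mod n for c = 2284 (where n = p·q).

d_p = d mod (p−1) = 1861 mod 72 = 61; d_q = d mod (q−1) = 13.
m₁ = c^(d_p) mod p: c ≡ 21 (mod 73), and 21^61 mod 73 = 52.
m₂ = c^(d_q) mod q: c ≡ 5 (mod 43), and 5^13 mod 43 = 33.
h = q_inv·(m₁ − m₂) mod p = 17·(52 − 33) mod 73 = 31.
m = m₂ + h·q = 33 + 31·43 = 1366.

1366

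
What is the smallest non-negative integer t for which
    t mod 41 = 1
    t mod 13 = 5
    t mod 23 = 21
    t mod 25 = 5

The moduli are pairwise coprime; N = 41·13·23·25 = 306475.
N/41 = 7475; 7475 ≡ 13 (mod 41); 13·19 ≡ 1, so inverse 19.
N/13 = 23575; 23575 ≡ 6 (mod 13); 6·11 ≡ 1, so inverse 11.
N/23 = 13325; 13325 ≡ 8 (mod 23); 8·3 ≡ 1, so inverse 3.
N/25 = 12259; 12259 ≡ 9 (mod 25); 9·14 ≡ 1, so inverse 14.
t ≡ 1·7475·19 + 5·23575·11 + 21·13325·3 + 5·12259·14 = 3136255.
3136255 mod 306475 = 71505.

71505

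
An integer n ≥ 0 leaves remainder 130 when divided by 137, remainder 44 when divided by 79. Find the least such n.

7391

From n ≡ 130 (mod 137) write n = 130 + 137t. Substituting into n ≡ 44 (mod 79) gives 137t ≡ 72 (mod 79), and since 58⁻¹ ≡ 15 (mod 79), t ≡ 53. Hence n ≡ 130 + 137·53 = 7391 (mod 10823).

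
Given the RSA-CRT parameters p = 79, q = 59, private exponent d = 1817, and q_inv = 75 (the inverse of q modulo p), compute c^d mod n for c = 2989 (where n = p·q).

d_p = d mod (p−1) = 1817 mod 78 = 23; d_q = d mod (q−1) = 19.
m₁ = c^(d_p) mod p: c ≡ 66 (mod 79), and 66^23 mod 79 = 70.
m₂ = c^(d_q) mod q: c ≡ 39 (mod 59), and 39^19 mod 59 = 10.
h = q_inv·(m₁ − m₂) mod p = 75·(70 − 10) mod 79 = 76.
m = m₂ + h·q = 10 + 76·59 = 4494.

4494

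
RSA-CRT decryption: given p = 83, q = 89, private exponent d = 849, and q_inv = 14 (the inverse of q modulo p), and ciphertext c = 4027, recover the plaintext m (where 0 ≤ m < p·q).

6903

d_p = d mod (p−1) = 849 mod 82 = 29; d_q = d mod (q−1) = 57.
m₁ = c^(d_p) mod p: c ≡ 43 (mod 83), and 43^29 mod 83 = 14.
m₂ = c^(d_q) mod q: c ≡ 22 (mod 89), and 22^57 mod 89 = 50.
h = q_inv·(m₁ − m₂) mod p = 14·(14 − 50) mod 83 = 77.
m = m₂ + h·q = 50 + 77·89 = 6903.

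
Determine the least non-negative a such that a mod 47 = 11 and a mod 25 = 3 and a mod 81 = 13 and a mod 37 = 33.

The moduli are pairwise coprime; N = 47·25·81·37 = 3521475.
N/47 = 74925; 74925 ≡ 7 (mod 47); 7·27 ≡ 1, so inverse 27.
N/25 = 140859; 140859 ≡ 9 (mod 25); 9·14 ≡ 1, so inverse 14.
N/81 = 43475; 43475 ≡ 59 (mod 81); 59·11 ≡ 1, so inverse 11.
N/37 = 95175; 95175 ≡ 11 (mod 37); 11·27 ≡ 1, so inverse 27.
a ≡ 11·74925·27 + 3·140859·14 + 13·43475·11 + 33·95175·27 = 119186653.
119186653 mod 3521475 = 2977978.

2977978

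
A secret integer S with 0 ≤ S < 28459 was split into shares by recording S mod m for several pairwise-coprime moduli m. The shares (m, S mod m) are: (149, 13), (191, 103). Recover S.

15956

From S ≡ 13 (mod 149) write S = 13 + 149t. Substituting into S ≡ 103 (mod 191) gives 149t ≡ 90 (mod 191), and since 149⁻¹ ≡ 50 (mod 191), t ≡ 107. Hence S ≡ 13 + 149·107 = 15956 (mod 28459).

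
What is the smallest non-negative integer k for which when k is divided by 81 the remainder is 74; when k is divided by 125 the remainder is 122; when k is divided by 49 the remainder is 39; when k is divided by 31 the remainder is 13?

478622

The moduli are pairwise coprime; N = 81·125·49·31 = 15379875.
N/81 = 189875; 189875 ≡ 11 (mod 81); 11·59 ≡ 1, so inverse 59.
N/125 = 123039; 123039 ≡ 39 (mod 125); 39·109 ≡ 1, so inverse 109.
N/49 = 313875; 313875 ≡ 30 (mod 49); 30·18 ≡ 1, so inverse 18.
N/31 = 496125; 496125 ≡ 1 (mod 31), inverse 1.
k ≡ 74·189875·59 + 122·123039·109 + 39·313875·18 + 13·496125·1 = 2691956747.
2691956747 mod 15379875 = 478622.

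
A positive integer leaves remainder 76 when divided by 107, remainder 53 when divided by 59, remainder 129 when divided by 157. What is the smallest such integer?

The moduli are pairwise coprime; M = 107·59·157 = 991141.
M/107 = 9263; 9263 ≡ 61 (mod 107); 61·100 ≡ 1, so inverse 100.
M/59 = 16799; 16799 ≡ 43 (mod 59); 43·11 ≡ 1, so inverse 11.
M/157 = 6313; 6313 ≡ 33 (mod 157); 33·138 ≡ 1, so inverse 138.
N ≡ 76·9263·100 + 53·16799·11 + 129·6313·138 = 192576643.
192576643 mod 991141 = 295289.

295289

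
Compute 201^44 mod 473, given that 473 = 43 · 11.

Mod 43: 201 ≡ 29; by Fermat, exponent reduces to 44 mod 42 = 2; 29^2 ≡ 24 (mod 43).
Mod 11: 201 ≡ 3; by Fermat, exponent reduces to 44 mod 10 = 4; 3^4 ≡ 4 (mod 11).
Combine by CRT: x ≡ 24 (mod 43), x ≡ 4 (mod 11) ⇒ x ≡ 411 (mod 473).

411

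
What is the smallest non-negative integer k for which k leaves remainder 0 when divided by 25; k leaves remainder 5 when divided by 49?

From k ≡ 0 (mod 25) write k = 0 + 25t. Substituting into k ≡ 5 (mod 49) gives 25t ≡ 5 (mod 49), and since 25⁻¹ ≡ 2 (mod 49), t ≡ 10. Hence k ≡ 0 + 25·10 = 250 (mod 1225).

250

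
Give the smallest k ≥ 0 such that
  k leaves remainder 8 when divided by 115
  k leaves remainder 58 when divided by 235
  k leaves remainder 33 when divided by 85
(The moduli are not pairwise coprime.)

gcd(115, 235) = 5 and 5 | (58 − 8), so the pair is consistent; merging gives k ≡ 3113 (mod 5405), where 5405 = lcm(115, 235).
gcd(5405, 85) = 5 and 5 | (33 − 3113), so the pair is consistent; merging gives k ≡ 19328 (mod 91885), where 91885 = lcm(5405, 85).
The solution is unique modulo lcm(115, 235, 85) = 91885.

19328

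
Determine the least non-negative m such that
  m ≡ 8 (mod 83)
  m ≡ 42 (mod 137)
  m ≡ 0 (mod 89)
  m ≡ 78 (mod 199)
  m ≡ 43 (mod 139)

21532043853

The moduli are pairwise coprime; N = 83·137·89·199·139 = 27993457559.
N/83 = 337270573; 337270573 ≡ 73 (mod 83); 73·58 ≡ 1, so inverse 58.
N/137 = 204331807; 204331807 ≡ 6 (mod 137); 6·23 ≡ 1, so inverse 23.
N/89 = 314533231; 314533231 ≡ 22 (mod 89); 22·85 ≡ 1, so inverse 85.
N/199 = 140670641; 140670641 ≡ 128 (mod 199); 128·14 ≡ 1, so inverse 14.
N/139 = 201391781; 201391781 ≡ 102 (mod 139); 102·15 ≡ 1, so inverse 15.
m ≡ 8·337270573·58 + 42·204331807·23 + 0·314533231·85 + 78·140670641·14 + 43·201391781·15 = 637388110151.
637388110151 mod 27993457559 = 21532043853.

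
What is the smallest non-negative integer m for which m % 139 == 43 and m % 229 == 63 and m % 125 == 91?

Combine the congruences pairwise.
From m ≡ 43 (mod 139) write m = 43 + 139t. Substituting into m ≡ 63 (mod 229) gives 139t ≡ 20 (mod 229), and since 139⁻¹ ≡ 201 (mod 229), t ≡ 127. Hence m ≡ 43 + 139·127 = 17696 (mod 31831).
From m ≡ 17696 (mod 31831) write m = 17696 + 31831t. Substituting into m ≡ 91 (mod 125) gives 31831t ≡ 20 (mod 125), and since 81⁻¹ ≡ 71 (mod 125), t ≡ 45. Hence m ≡ 17696 + 31831·45 = 1450091 (mod 3978875).

1450091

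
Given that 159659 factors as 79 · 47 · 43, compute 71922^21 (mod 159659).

Mod 79: 71922 ≡ 32; 32^21 ≡ 46 (mod 79).
Mod 47: 71922 ≡ 12; 12^21 ≡ 16 (mod 47).
Mod 43: 71922 ≡ 26; 26^21 ≡ 42 (mod 43).
Combine by CRT: x ≡ 46 (mod 79), x ≡ 16 (mod 47), x ≡ 42 (mod 43) ⇒ x ≡ 55899 (mod 159659).

55899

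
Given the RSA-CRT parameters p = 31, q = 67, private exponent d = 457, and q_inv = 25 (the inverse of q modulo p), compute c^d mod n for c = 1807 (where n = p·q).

1095

d_p = d mod (p−1) = 457 mod 30 = 7; d_q = d mod (q−1) = 61.
m₁ = c^(d_p) mod p: c ≡ 9 (mod 31), and 9^7 mod 31 = 10.
m₂ = c^(d_q) mod q: c ≡ 65 (mod 67), and 65^61 mod 67 = 23.
h = q_inv·(m₁ − m₂) mod p = 25·(10 − 23) mod 31 = 16.
m = m₂ + h·q = 23 + 16·67 = 1095.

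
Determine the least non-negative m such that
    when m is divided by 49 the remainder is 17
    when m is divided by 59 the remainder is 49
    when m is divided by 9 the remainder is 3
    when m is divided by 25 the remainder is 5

The moduli are pairwise coprime; N = 49·59·9·25 = 650475.
N/49 = 13275; 13275 ≡ 45 (mod 49); 45·12 ≡ 1, so inverse 12.
N/59 = 11025; 11025 ≡ 51 (mod 59); 51·22 ≡ 1, so inverse 22.
N/9 = 72275; 72275 ≡ 5 (mod 9); 5·2 ≡ 1, so inverse 2.
N/25 = 26019; 26019 ≡ 19 (mod 25); 19·4 ≡ 1, so inverse 4.
m ≡ 17·13275·12 + 49·11025·22 + 3·72275·2 + 5·26019·4 = 15547080.
15547080 mod 650475 = 586155.

586155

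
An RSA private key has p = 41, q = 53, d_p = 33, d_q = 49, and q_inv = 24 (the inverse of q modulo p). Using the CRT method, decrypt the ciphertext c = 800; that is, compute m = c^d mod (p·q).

1604

m₁ = c^(d_p) mod p: c ≡ 21 (mod 41), and 21^33 mod 41 = 5.
m₂ = c^(d_q) mod q: c ≡ 5 (mod 53), and 5^49 mod 53 = 14.
h = q_inv·(m₁ − m₂) mod p = 24·(5 − 14) mod 41 = 30.
m = m₂ + h·q = 14 + 30·53 = 1604.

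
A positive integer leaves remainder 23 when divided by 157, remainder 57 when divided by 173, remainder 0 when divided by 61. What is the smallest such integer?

1238910

From t ≡ 23 (mod 157) write t = 23 + 157s. Substituting into t ≡ 57 (mod 173) gives 157s ≡ 34 (mod 173), and since 157⁻¹ ≡ 54 (mod 173), s ≡ 106. Hence t ≡ 23 + 157·106 = 16665 (mod 27161).
From t ≡ 16665 (mod 27161) write t = 16665 + 27161s. Substituting into t ≡ 0 (mod 61) gives 27161s ≡ 49 (mod 61), and since 16⁻¹ ≡ 42 (mod 61), s ≡ 45. Hence t ≡ 16665 + 27161·45 = 1238910 (mod 1656821).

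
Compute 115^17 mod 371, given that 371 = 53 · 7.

Mod 53: 115 ≡ 9; 9^17 ≡ 11 (mod 53).
Mod 7: 115 ≡ 3; by Fermat, exponent reduces to 17 mod 6 = 5; 3^5 ≡ 5 (mod 7).
Combine by CRT: x ≡ 11 (mod 53), x ≡ 5 (mod 7) ⇒ x ≡ 117 (mod 371).

117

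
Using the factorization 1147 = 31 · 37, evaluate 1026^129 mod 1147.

Mod 31: 1026 ≡ 3; by Fermat, exponent reduces to 129 mod 30 = 9; 3^9 ≡ 29 (mod 31).
Mod 37: 1026 ≡ 27; by Fermat, exponent reduces to 129 mod 36 = 21; 27^21 ≡ 36 (mod 37).
Combine by CRT: x ≡ 29 (mod 31), x ≡ 36 (mod 37) ⇒ x ≡ 184 (mod 1147).

184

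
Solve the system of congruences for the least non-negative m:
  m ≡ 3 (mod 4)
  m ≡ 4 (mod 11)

Combine the congruences pairwise.
From m ≡ 3 (mod 4) write m = 3 + 4t. Substituting into m ≡ 4 (mod 11) gives 4t ≡ 1 (mod 11), and since 4⁻¹ ≡ 3 (mod 11), t ≡ 3. Hence m ≡ 3 + 4·3 = 15 (mod 44).

15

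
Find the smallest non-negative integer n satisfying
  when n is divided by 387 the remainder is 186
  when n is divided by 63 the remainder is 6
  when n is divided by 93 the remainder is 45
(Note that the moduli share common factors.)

gcd(387, 63) = 9 and 9 | (6 − 186), so the pair is consistent; merging gives n ≡ 573 (mod 2709), where 2709 = lcm(387, 63).
gcd(2709, 93) = 3 and 3 | (45 − 573), so the pair is consistent; merging gives n ≡ 49335 (mod 83979), where 83979 = lcm(2709, 93).
The solution is unique modulo lcm(387, 63, 93) = 83979.

49335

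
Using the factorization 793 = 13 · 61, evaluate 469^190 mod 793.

352

Mod 13: 469 ≡ 1; by Fermat, exponent reduces to 190 mod 12 = 10; 1^10 ≡ 1 (mod 13).
Mod 61: 469 ≡ 42; by Fermat, exponent reduces to 190 mod 60 = 10; 42^10 ≡ 47 (mod 61).
Combine by CRT: x ≡ 1 (mod 13), x ≡ 47 (mod 61) ⇒ x ≡ 352 (mod 793).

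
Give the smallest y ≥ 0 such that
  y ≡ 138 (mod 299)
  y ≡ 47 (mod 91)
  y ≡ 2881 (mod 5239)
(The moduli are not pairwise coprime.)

Combine the congruences pairwise.
gcd(299, 91) = 13 and 13 | (47 − 138), so the pair is consistent; merging gives y ≡ 138 (mod 2093), where 2093 = lcm(299, 91).
gcd(2093, 5239) = 13 and 13 | (2881 − 138), so the pair is consistent; merging gives y ≡ 322460 (mod 843479), where 843479 = lcm(2093, 5239).
The solution is unique modulo lcm(299, 91, 5239) = 843479.

322460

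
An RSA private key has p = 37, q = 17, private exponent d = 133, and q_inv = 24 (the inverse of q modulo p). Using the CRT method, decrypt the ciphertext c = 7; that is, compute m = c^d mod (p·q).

589

d_p = d mod (p−1) = 133 mod 36 = 25; d_q = d mod (q−1) = 5.
m₁ = c^(d_p) mod p: c ≡ 7 (mod 37), and 7^25 mod 37 = 34.
m₂ = c^(d_q) mod q: c ≡ 7 (mod 17), and 7^5 mod 17 = 11.
h = q_inv·(m₁ − m₂) mod p = 24·(34 − 11) mod 37 = 34.
m = m₂ + h·q = 11 + 34·17 = 589.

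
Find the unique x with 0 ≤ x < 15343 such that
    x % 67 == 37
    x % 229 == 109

Combine the congruences pairwise.
From x ≡ 37 (mod 67) write x = 37 + 67t. Substituting into x ≡ 109 (mod 229) gives 67t ≡ 72 (mod 229), and since 67⁻¹ ≡ 188 (mod 229), t ≡ 25. Hence x ≡ 37 + 67·25 = 1712 (mod 15343).

1712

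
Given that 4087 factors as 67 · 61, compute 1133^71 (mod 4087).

Mod 67: 1133 ≡ 61; by Fermat, exponent reduces to 71 mod 66 = 5; 61^5 ≡ 63 (mod 67).
Mod 61: 1133 ≡ 35; by Fermat, exponent reduces to 71 mod 60 = 11; 35^11 ≡ 2 (mod 61).
Combine by CRT: x ≡ 63 (mod 67), x ≡ 2 (mod 61) ⇒ x ≡ 63 (mod 4087).

63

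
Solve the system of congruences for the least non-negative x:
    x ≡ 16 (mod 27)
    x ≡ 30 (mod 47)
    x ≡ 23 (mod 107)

From x ≡ 16 (mod 27) write x = 16 + 27t. Substituting into x ≡ 30 (mod 47) gives 27t ≡ 14 (mod 47), and since 27⁻¹ ≡ 7 (mod 47), t ≡ 4. Hence x ≡ 16 + 27·4 = 124 (mod 1269).
From x ≡ 124 (mod 1269) write x = 124 + 1269t. Substituting into x ≡ 23 (mod 107) gives 1269t ≡ 6 (mod 107), and since 92⁻¹ ≡ 57 (mod 107), t ≡ 21. Hence x ≡ 124 + 1269·21 = 26773 (mod 135783).

26773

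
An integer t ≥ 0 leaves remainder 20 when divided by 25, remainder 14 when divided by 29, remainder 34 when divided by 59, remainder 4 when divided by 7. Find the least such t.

51895

The moduli are pairwise coprime; N = 25·29·59·7 = 299425.
N/25 = 11977; 11977 ≡ 2 (mod 25); 2·13 ≡ 1, so inverse 13.
N/29 = 10325; 10325 ≡ 1 (mod 29), inverse 1.
N/59 = 5075; 5075 ≡ 1 (mod 59), inverse 1.
N/7 = 42775; 42775 ≡ 5 (mod 7); 5·3 ≡ 1, so inverse 3.
t ≡ 20·11977·13 + 14·10325·1 + 34·5075·1 + 4·42775·3 = 3944420.
3944420 mod 299425 = 51895.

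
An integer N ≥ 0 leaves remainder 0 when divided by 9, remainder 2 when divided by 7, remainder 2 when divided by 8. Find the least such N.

450

The moduli are pairwise coprime; M = 9·7·8 = 504.
M/9 = 56; 56 ≡ 2 (mod 9); 2·5 ≡ 1, so inverse 5.
M/7 = 72; 72 ≡ 2 (mod 7); 2·4 ≡ 1, so inverse 4.
M/8 = 63; 63 ≡ 7 (mod 8); 7·7 ≡ 1, so inverse 7.
N ≡ 0·56·5 + 2·72·4 + 2·63·7 = 1458.
1458 mod 504 = 450.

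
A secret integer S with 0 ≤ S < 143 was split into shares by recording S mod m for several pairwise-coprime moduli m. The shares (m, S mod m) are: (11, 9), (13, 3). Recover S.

42

From S ≡ 9 (mod 11) write S = 9 + 11t. Substituting into S ≡ 3 (mod 13) gives 11t ≡ 7 (mod 13), and since 11⁻¹ ≡ 6 (mod 13), t ≡ 3. Hence S ≡ 9 + 11·3 = 42 (mod 143).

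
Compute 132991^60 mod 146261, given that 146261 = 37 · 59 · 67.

139442

Mod 37: 132991 ≡ 13; by Fermat, exponent reduces to 60 mod 36 = 24; 13^24 ≡ 26 (mod 37).
Mod 59: 132991 ≡ 5; by Fermat, exponent reduces to 60 mod 58 = 2; 5^2 ≡ 25 (mod 59).
Mod 67: 132991 ≡ 63; 63^60 ≡ 15 (mod 67).
Combine by CRT: x ≡ 26 (mod 37), x ≡ 25 (mod 59), x ≡ 15 (mod 67) ⇒ x ≡ 139442 (mod 146261).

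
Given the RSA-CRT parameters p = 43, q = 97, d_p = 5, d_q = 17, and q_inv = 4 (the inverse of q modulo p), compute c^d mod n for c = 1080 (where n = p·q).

m₁ = c^(d_p) mod p: c ≡ 5 (mod 43), and 5^5 mod 43 = 29.
m₂ = c^(d_q) mod q: c ≡ 13 (mod 97), and 13^17 mod 97 = 80.
h = q_inv·(m₁ − m₂) mod p = 4·(29 − 80) mod 43 = 11.
m = m₂ + h·q = 80 + 11·97 = 1147.

1147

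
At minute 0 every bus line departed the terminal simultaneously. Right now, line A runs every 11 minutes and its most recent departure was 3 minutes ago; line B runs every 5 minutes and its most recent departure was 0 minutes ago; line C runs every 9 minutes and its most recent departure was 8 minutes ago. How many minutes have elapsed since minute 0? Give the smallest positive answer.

80

From t ≡ 3 (mod 11) write t = 3 + 11s. Substituting into t ≡ 0 (mod 5) gives 11s ≡ 2 (mod 5), and since 1⁻¹ ≡ 1 (mod 5), s ≡ 2. Hence t ≡ 3 + 11·2 = 25 (mod 55).
From t ≡ 25 (mod 55) write t = 25 + 55s. Substituting into t ≡ 8 (mod 9) gives 55s ≡ 1 (mod 9), and since 1⁻¹ ≡ 1 (mod 9), s ≡ 1. Hence t ≡ 25 + 55·1 = 80 (mod 495).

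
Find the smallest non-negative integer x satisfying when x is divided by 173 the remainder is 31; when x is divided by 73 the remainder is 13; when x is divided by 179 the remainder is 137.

1245977

The moduli are pairwise coprime; N = 173·73·179 = 2260591.
N/173 = 13067; 13067 ≡ 92 (mod 173); 92·126 ≡ 1, so inverse 126.
N/73 = 30967; 30967 ≡ 15 (mod 73); 15·39 ≡ 1, so inverse 39.
N/179 = 12629; 12629 ≡ 99 (mod 179); 99·132 ≡ 1, so inverse 132.
x ≡ 31·13067·126 + 13·30967·39 + 137·12629·132 = 295122807.
295122807 mod 2260591 = 1245977.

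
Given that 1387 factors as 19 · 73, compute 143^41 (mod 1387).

Mod 19: 143 ≡ 10; by Fermat, exponent reduces to 41 mod 18 = 5; 10^5 ≡ 3 (mod 19).
Mod 73: 143 ≡ 70; 70^41 ≡ 49 (mod 73).
Combine by CRT: x ≡ 3 (mod 19), x ≡ 49 (mod 73) ⇒ x ≡ 706 (mod 1387).

706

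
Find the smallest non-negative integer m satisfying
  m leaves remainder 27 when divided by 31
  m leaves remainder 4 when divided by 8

Combine the congruences pairwise.
From m ≡ 27 (mod 31) write m = 27 + 31t. Substituting into m ≡ 4 (mod 8) gives 31t ≡ 1 (mod 8), and since 7⁻¹ ≡ 7 (mod 8), t ≡ 7. Hence m ≡ 27 + 31·7 = 244 (mod 248).

244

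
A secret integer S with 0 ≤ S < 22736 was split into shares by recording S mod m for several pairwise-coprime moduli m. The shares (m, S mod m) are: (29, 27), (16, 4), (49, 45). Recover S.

The moduli are pairwise coprime; N = 29·16·49 = 22736.
N/29 = 784; 784 ≡ 1 (mod 29), inverse 1.
N/16 = 1421; 1421 ≡ 13 (mod 16); 13·5 ≡ 1, so inverse 5.
N/49 = 464; 464 ≡ 23 (mod 49); 23·32 ≡ 1, so inverse 32.
S ≡ 27·784·1 + 4·1421·5 + 45·464·32 = 717748.
717748 mod 22736 = 12932.

12932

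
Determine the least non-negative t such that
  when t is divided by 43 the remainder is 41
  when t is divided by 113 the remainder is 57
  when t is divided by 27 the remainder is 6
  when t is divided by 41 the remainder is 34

From t ≡ 41 (mod 43) write t = 41 + 43s. Substituting into t ≡ 57 (mod 113) gives 43s ≡ 16 (mod 113), and since 43⁻¹ ≡ 92 (mod 113), s ≡ 3. Hence t ≡ 41 + 43·3 = 170 (mod 4859).
From t ≡ 170 (mod 4859) write t = 170 + 4859s. Substituting into t ≡ 6 (mod 27) gives 4859s ≡ 25 (mod 27), and since 26⁻¹ ≡ 26 (mod 27), s ≡ 2. Hence t ≡ 170 + 4859·2 = 9888 (mod 131193).
From t ≡ 9888 (mod 131193) write t = 9888 + 131193s. Substituting into t ≡ 34 (mod 41) gives 131193s ≡ 27 (mod 41), and since 34⁻¹ ≡ 35 (mod 41), s ≡ 2. Hence t ≡ 9888 + 131193·2 = 272274 (mod 5378913).

272274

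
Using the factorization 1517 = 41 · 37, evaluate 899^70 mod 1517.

Mod 41: 899 ≡ 38; by Fermat, exponent reduces to 70 mod 40 = 30; 38^30 ≡ 32 (mod 41).
Mod 37: 899 ≡ 11; by Fermat, exponent reduces to 70 mod 36 = 34; 11^34 ≡ 26 (mod 37).
Combine by CRT: x ≡ 32 (mod 41), x ≡ 26 (mod 37) ⇒ x ≡ 729 (mod 1517).

729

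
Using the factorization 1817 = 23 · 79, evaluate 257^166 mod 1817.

1545

Mod 23: 257 ≡ 4; by Fermat, exponent reduces to 166 mod 22 = 12; 4^12 ≡ 4 (mod 23).
Mod 79: 257 ≡ 20; by Fermat, exponent reduces to 166 mod 78 = 10; 20^10 ≡ 44 (mod 79).
Combine by CRT: x ≡ 4 (mod 23), x ≡ 44 (mod 79) ⇒ x ≡ 1545 (mod 1817).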